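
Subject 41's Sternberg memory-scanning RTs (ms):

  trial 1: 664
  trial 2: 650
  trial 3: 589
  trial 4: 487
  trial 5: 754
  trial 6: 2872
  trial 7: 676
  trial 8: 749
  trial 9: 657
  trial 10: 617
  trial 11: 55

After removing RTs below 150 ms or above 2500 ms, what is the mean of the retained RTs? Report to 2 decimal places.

Excluded: 55, 2872
Retained (n=9): Σ = 5843
Mean = 5843/9 = 649.2222

649.22 ms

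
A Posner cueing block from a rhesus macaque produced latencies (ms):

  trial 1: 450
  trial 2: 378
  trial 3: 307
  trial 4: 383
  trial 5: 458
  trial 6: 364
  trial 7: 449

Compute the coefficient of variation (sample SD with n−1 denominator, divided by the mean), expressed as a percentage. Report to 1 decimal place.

n = 7, Σ = 2789, M = 398.4286
Σ(x−M)² = 18965.714; s = √(18965.714/6) = 56.2223
CV = 56.2223 / 398.4286 = 0.14111 = 14.111%

14.1%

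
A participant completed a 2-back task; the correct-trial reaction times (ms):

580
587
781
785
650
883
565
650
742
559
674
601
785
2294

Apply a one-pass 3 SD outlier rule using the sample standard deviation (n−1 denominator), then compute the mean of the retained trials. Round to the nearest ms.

680 ms

n = 14, ΣRT = 11136, M = 795.429
Σ(x−M)² = 2550359.43; s = √(2550359.43/13) = 442.924
Cutoffs: 795.429 ± 3·442.924 → [-533.3, 2124.2]
Outside: 2294 → excluded.
Retained (n=13): Σ = 8842, mean = 8842/13 = 680.154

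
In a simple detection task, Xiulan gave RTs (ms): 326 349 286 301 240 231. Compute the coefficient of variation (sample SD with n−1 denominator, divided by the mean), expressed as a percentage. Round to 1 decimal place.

n = 6, Σ = 1733, M = 288.8333
Σ(x−M)² = 10886.833; s = √(10886.833/5) = 46.6623
CV = 46.6623 / 288.8333 = 0.16155 = 16.155%

16.2%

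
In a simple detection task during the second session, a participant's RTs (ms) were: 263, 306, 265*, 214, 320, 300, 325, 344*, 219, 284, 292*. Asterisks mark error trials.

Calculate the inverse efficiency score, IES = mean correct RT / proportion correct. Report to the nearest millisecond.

Correct trials (n=8): 263, 306, 214, 320, 300, 325, 219, 284
Mean correct RT = 2231/8 = 278.8750 ms
Proportion correct = 8/11
IES = 278.8750 / (8/11) = 383.453 ms

383 ms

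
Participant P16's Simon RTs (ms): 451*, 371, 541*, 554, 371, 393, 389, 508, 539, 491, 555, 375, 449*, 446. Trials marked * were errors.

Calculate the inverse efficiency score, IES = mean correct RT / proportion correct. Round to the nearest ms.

Correct trials (n=11): 371, 554, 371, 393, 389, 508, 539, 491, 555, 375, 446
Mean correct RT = 4992/11 = 453.8182 ms
Proportion correct = 11/14
IES = 453.8182 / (11/14) = 577.587 ms

578 ms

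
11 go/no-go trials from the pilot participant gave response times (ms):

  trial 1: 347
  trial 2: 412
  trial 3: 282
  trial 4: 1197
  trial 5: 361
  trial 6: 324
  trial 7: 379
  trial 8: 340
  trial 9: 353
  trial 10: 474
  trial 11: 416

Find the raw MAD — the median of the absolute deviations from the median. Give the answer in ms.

37 ms

Sorted: 282, 324, 340, 347, 353, 361, 379, 412, 416, 474, 1197 → median = 361
|x − 361|: 14, 51, 79, 836, 0, 37, 18, 21, 8, 113, 55
Sorted deviations: 0, 8, 14, 18, 21, 37, 51, 55, 79, 113, 836 → MAD = 37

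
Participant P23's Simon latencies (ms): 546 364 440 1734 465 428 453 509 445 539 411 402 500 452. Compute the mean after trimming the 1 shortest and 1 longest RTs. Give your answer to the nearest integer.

Sorted: 364, 402, 411, 428, 440, 445, 452, 453, 465, 500, 509, 539, 546, 1734
Drop lowest 1 (364) and highest 1 (1734)
Remaining (n=12): Σ = 5590, mean = 5590/12 = 465.833

466 ms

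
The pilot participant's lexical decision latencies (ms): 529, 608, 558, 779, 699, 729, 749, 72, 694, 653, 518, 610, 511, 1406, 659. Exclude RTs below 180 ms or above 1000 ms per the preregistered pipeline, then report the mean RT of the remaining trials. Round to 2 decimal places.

638.15 ms

Excluded: 72, 1406
Retained (n=13): Σ = 8296
Mean = 8296/13 = 638.1538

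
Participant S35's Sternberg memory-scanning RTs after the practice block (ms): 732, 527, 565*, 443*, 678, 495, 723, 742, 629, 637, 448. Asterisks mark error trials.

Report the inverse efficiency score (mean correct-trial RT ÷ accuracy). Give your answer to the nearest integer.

762 ms

Correct trials (n=9): 732, 527, 678, 495, 723, 742, 629, 637, 448
Mean correct RT = 5611/9 = 623.4444 ms
Proportion correct = 9/11
IES = 623.4444 / (9/11) = 761.988 ms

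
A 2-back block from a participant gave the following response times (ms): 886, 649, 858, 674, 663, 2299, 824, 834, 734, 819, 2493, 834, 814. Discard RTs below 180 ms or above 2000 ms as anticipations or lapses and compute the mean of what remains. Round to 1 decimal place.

780.8 ms

Excluded: 2299, 2493
Retained (n=11): Σ = 8589
Mean = 8589/11 = 780.8182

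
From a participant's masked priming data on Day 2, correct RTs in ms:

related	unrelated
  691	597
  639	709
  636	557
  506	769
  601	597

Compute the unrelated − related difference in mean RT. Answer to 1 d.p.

M(related) = 3073/5 = 614.600
M(unrelated) = 3229/5 = 645.800
Difference = 645.800 − 614.600 = 31.200 ms

31.2 ms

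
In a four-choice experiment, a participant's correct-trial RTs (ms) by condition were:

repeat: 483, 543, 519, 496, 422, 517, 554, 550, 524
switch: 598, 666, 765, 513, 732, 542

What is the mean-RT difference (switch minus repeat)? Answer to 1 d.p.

M(repeat) = 4608/9 = 512.000
M(switch) = 3816/6 = 636.000
Difference = 636.000 − 512.000 = 124.000 ms

124.0 ms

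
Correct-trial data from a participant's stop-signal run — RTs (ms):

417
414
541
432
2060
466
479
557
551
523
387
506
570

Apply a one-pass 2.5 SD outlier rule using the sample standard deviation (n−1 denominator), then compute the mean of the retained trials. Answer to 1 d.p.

486.9 ms

n = 13, ΣRT = 7903, M = 607.923
Σ(x−M)² = 2328454.92; s = √(2328454.92/12) = 440.497
Cutoffs: 607.923 ± 2.5·440.497 → [-493.3, 1709.2]
Outside: 2060 → excluded.
Retained (n=12): Σ = 5843, mean = 5843/12 = 486.917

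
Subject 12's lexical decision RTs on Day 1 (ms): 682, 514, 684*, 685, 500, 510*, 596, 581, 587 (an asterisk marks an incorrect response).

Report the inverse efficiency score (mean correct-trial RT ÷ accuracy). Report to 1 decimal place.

761.3 ms

Correct trials (n=7): 682, 514, 685, 500, 596, 581, 587
Mean correct RT = 4145/7 = 592.1429 ms
Proportion correct = 7/9
IES = 592.1429 / (7/9) = 761.327 ms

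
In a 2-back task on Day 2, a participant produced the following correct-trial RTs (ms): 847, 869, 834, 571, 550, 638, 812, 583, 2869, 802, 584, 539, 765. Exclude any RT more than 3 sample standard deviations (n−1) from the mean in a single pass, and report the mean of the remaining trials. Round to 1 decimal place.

n = 13, ΣRT = 11263, M = 866.385
Σ(x−M)² = 4536021.08; s = √(4536021.08/12) = 614.818
Cutoffs: 866.385 ± 3·614.818 → [-978.1, 2710.8]
Outside: 2869 → excluded.
Retained (n=12): Σ = 8394, mean = 8394/12 = 699.500

699.5 ms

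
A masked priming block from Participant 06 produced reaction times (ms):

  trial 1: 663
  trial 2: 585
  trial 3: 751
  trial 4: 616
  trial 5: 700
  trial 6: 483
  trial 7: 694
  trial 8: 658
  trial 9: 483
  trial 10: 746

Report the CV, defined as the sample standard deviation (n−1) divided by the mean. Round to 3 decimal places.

n = 10, Σ = 6379, M = 637.9000
Σ(x−M)² = 83780.900; s = √(83780.900/9) = 96.4831
CV = 96.4831 / 637.9000 = 0.15125

0.151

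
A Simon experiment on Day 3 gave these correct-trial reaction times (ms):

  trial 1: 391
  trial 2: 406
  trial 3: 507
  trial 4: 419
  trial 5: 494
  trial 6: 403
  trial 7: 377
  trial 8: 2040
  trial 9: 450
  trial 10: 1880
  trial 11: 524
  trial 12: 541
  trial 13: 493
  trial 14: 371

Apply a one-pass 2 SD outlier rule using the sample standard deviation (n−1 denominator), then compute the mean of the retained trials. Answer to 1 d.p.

n = 14, ΣRT = 9296, M = 664.000
Σ(x−M)² = 3972804.00; s = √(3972804.00/13) = 552.811
Cutoffs: 664.000 ± 2·552.811 → [-441.6, 1769.6]
Outside: 1880, 2040 → excluded.
Retained (n=12): Σ = 5376, mean = 5376/12 = 448.000

448.0 ms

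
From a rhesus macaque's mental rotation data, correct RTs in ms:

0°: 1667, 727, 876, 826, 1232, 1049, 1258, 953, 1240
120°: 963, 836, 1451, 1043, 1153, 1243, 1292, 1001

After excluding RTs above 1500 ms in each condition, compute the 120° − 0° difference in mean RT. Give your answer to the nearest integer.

103 ms

0°: exclude 1667
M(0°) = 8161/8 = 1020.125
M(120°) = 8982/8 = 1122.750
Difference = 1122.750 − 1020.125 = 102.625 ms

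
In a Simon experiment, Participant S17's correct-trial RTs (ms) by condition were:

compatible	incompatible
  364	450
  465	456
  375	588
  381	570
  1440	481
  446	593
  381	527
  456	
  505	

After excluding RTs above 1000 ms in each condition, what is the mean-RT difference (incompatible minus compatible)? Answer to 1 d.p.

101.9 ms

compatible: exclude 1440
M(compatible) = 3373/8 = 421.625
M(incompatible) = 3665/7 = 523.571
Difference = 523.571 − 421.625 = 101.946 ms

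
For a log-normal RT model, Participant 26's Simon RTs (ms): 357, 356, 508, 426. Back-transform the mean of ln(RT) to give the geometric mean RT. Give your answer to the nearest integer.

407 ms

ln(RT): 5.8777, 5.8749, 6.2305, 6.0544
Mean ln(RT) = 24.0376/4 = 6.00940
Geometric mean = exp(6.00940) = 407.24 ms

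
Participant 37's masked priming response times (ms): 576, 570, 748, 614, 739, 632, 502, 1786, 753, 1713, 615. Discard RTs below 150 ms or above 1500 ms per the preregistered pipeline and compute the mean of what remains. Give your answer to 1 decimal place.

Excluded: 1713, 1786
Retained (n=9): Σ = 5749
Mean = 5749/9 = 638.7778

638.8 ms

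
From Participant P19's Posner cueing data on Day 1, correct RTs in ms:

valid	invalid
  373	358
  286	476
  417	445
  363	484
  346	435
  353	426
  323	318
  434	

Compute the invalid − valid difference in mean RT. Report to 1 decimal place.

58.4 ms

M(valid) = 2895/8 = 361.875
M(invalid) = 2942/7 = 420.286
Difference = 420.286 − 361.875 = 58.411 ms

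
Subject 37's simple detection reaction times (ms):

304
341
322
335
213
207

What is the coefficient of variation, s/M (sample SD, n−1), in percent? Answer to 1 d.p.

n = 6, Σ = 1722, M = 287.0000
Σ(x−M)² = 18610.000; s = √(18610.000/5) = 61.0082
CV = 61.0082 / 287.0000 = 0.21257 = 21.257%

21.3%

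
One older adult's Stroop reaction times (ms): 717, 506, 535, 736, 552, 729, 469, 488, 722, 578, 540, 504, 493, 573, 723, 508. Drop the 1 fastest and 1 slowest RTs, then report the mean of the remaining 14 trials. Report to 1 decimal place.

583.4 ms

Sorted: 469, 488, 493, 504, 506, 508, 535, 540, 552, 573, 578, 717, 722, 723, 729, 736
Drop lowest 1 (469) and highest 1 (736)
Remaining (n=14): Σ = 8168, mean = 8168/14 = 583.429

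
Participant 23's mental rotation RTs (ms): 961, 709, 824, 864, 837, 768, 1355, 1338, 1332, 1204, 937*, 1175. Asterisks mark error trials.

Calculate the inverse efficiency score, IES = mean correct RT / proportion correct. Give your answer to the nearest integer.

1127 ms

Correct trials (n=11): 961, 709, 824, 864, 837, 768, 1355, 1338, 1332, 1204, 1175
Mean correct RT = 11367/11 = 1033.3636 ms
Proportion correct = 11/12
IES = 1033.3636 / (11/12) = 1127.306 ms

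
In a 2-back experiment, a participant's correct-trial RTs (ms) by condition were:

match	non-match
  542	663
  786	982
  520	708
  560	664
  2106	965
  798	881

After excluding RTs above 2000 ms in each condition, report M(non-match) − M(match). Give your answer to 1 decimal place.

match: exclude 2106
M(match) = 3206/5 = 641.200
M(non-match) = 4863/6 = 810.500
Difference = 810.500 − 641.200 = 169.300 ms

169.3 ms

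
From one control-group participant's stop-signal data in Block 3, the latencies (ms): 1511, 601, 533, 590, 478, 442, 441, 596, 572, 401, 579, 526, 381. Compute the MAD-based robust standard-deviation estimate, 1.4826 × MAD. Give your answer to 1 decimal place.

Sorted: 381, 401, 441, 442, 478, 526, 533, 572, 579, 590, 596, 601, 1511 → median = 533
|x − 533| sorted: 0, 7, 39, 46, 55, 57, 63, 68, 91, 92, 132, 152, 978 → MAD = 63
Robust SD ≈ 1.4826 × 63 = 93.404

93.4 ms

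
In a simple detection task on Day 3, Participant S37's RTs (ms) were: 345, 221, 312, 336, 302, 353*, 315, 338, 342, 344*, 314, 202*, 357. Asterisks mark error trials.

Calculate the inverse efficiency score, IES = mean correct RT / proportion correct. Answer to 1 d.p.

413.7 ms

Correct trials (n=10): 345, 221, 312, 336, 302, 315, 338, 342, 314, 357
Mean correct RT = 3182/10 = 318.2000 ms
Proportion correct = 10/13
IES = 318.2000 / (10/13) = 413.660 ms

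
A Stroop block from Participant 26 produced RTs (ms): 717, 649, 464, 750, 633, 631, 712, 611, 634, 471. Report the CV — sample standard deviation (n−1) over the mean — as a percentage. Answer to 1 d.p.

n = 10, Σ = 6272, M = 627.2000
Σ(x−M)² = 82199.600; s = √(82199.600/9) = 95.5682
CV = 95.5682 / 627.2000 = 0.15237 = 15.237%

15.2%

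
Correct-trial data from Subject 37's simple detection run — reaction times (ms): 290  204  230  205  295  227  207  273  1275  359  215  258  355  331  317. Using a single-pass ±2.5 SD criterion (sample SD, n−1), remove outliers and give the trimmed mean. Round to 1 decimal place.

269.0 ms

n = 15, ΣRT = 5041, M = 336.067
Σ(x−M)² = 985830.93; s = √(985830.93/14) = 265.361
Cutoffs: 336.067 ± 2.5·265.361 → [-327.3, 999.5]
Outside: 1275 → excluded.
Retained (n=14): Σ = 3766, mean = 3766/14 = 269.000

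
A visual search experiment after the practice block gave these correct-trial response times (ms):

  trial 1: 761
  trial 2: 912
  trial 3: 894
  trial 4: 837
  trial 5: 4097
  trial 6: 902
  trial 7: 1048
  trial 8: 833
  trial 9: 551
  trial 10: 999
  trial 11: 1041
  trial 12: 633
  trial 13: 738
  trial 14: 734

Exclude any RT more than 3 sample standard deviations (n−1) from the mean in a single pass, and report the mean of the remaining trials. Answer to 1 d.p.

837.2 ms

n = 14, ΣRT = 14980, M = 1070.000
Σ(x−M)² = 10142648.00; s = √(10142648.00/13) = 883.291
Cutoffs: 1070.000 ± 3·883.291 → [-1579.9, 3719.9]
Outside: 4097 → excluded.
Retained (n=13): Σ = 10883, mean = 10883/13 = 837.154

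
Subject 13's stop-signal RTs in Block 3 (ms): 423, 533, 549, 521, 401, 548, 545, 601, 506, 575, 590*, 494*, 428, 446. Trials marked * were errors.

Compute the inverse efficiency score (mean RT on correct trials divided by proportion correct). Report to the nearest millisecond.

Correct trials (n=12): 423, 533, 549, 521, 401, 548, 545, 601, 506, 575, 428, 446
Mean correct RT = 6076/12 = 506.3333 ms
Proportion correct = 12/14
IES = 506.3333 / (12/14) = 590.722 ms

591 ms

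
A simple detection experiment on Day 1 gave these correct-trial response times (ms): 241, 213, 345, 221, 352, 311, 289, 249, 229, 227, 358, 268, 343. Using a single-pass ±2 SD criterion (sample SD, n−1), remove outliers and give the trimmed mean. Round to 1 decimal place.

n = 13, ΣRT = 3646, M = 280.462
Σ(x−M)² = 36507.23; s = √(36507.23/12) = 55.157
Cutoffs: 280.462 ± 2·55.157 → [170.1, 390.8]
No RTs fall outside the cutoffs; all 13 retained. Mean = 3646/13 = 280.462

280.5 ms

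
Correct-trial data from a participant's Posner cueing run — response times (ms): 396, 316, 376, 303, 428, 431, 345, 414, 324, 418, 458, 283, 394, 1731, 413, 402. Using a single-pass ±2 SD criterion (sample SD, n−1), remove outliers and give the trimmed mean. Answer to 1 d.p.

380.1 ms

n = 16, ΣRT = 7432, M = 464.500
Σ(x−M)² = 1750382.00; s = √(1750382.00/15) = 341.602
Cutoffs: 464.500 ± 2·341.602 → [-218.7, 1147.7]
Outside: 1731 → excluded.
Retained (n=15): Σ = 5701, mean = 5701/15 = 380.067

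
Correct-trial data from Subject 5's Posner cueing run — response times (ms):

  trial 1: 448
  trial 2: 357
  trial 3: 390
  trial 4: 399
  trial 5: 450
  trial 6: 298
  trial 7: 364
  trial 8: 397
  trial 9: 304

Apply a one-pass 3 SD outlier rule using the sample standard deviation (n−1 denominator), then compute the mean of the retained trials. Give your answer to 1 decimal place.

n = 9, ΣRT = 3407, M = 378.556
Σ(x−M)² = 23540.22; s = √(23540.22/8) = 54.245
Cutoffs: 378.556 ± 3·54.245 → [215.8, 541.3]
No RTs fall outside the cutoffs; all 9 retained. Mean = 3407/9 = 378.556

378.6 ms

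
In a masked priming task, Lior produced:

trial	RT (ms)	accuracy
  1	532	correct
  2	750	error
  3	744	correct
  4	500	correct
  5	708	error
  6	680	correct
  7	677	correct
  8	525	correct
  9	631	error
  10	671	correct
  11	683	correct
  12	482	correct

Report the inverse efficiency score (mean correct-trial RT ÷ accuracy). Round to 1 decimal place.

Correct trials (n=9): 532, 744, 500, 680, 677, 525, 671, 683, 482
Mean correct RT = 5494/9 = 610.4444 ms
Proportion correct = 9/12
IES = 610.4444 / (9/12) = 813.926 ms

813.9 ms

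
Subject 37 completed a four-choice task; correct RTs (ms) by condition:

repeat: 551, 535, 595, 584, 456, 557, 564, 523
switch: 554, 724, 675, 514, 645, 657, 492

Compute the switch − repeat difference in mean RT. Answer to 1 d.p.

M(repeat) = 4365/8 = 545.625
M(switch) = 4261/7 = 608.714
Difference = 608.714 − 545.625 = 63.089 ms

63.1 ms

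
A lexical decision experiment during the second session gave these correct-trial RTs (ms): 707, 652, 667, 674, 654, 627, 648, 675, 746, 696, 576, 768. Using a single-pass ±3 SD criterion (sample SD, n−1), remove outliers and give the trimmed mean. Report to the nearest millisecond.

n = 12, ΣRT = 8090, M = 674.167
Σ(x−M)² = 29015.67; s = √(29015.67/11) = 51.359
Cutoffs: 674.167 ± 3·51.359 → [520.1, 828.2]
No RTs fall outside the cutoffs; all 12 retained. Mean = 8090/12 = 674.167

674 ms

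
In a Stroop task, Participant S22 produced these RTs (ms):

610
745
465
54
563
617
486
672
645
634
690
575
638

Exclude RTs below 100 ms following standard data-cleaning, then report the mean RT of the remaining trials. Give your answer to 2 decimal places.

611.67 ms

Excluded: 54
Retained (n=12): Σ = 7340
Mean = 7340/12 = 611.6667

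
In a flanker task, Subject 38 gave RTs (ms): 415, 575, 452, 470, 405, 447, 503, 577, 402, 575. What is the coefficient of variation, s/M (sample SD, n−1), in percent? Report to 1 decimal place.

n = 10, Σ = 4821, M = 482.1000
Σ(x−M)² = 45850.900; s = √(45850.900/9) = 71.3761
CV = 71.3761 / 482.1000 = 0.14805 = 14.805%

14.8%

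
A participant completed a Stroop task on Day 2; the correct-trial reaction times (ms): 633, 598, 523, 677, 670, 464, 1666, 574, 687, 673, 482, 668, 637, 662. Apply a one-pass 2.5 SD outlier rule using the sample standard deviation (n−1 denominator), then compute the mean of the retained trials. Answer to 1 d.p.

611.4 ms

n = 14, ΣRT = 9614, M = 686.714
Σ(x−M)² = 1104766.86; s = √(1104766.86/13) = 291.517
Cutoffs: 686.714 ± 2.5·291.517 → [-42.1, 1415.5]
Outside: 1666 → excluded.
Retained (n=13): Σ = 7948, mean = 7948/13 = 611.385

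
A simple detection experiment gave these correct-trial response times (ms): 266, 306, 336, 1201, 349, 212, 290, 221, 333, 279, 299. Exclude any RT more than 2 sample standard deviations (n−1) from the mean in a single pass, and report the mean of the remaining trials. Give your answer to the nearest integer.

n = 11, ΣRT = 4092, M = 372.000
Σ(x−M)² = 775282.00; s = √(775282.00/10) = 278.439
Cutoffs: 372.000 ± 2·278.439 → [-184.9, 928.9]
Outside: 1201 → excluded.
Retained (n=10): Σ = 2891, mean = 2891/10 = 289.100

289 ms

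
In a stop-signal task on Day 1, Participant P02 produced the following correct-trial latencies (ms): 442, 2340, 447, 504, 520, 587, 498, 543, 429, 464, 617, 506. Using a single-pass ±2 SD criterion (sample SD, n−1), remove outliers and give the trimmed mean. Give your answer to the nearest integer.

n = 12, ΣRT = 7897, M = 658.083
Σ(x−M)² = 3121788.92; s = √(3121788.92/11) = 532.728
Cutoffs: 658.083 ± 2·532.728 → [-407.4, 1723.5]
Outside: 2340 → excluded.
Retained (n=11): Σ = 5557, mean = 5557/11 = 505.182

505 ms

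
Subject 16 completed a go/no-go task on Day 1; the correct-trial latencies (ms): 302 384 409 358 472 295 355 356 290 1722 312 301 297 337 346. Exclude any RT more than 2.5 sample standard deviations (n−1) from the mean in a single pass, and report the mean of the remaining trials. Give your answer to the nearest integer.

n = 15, ΣRT = 6536, M = 435.733
Σ(x−M)² = 1807544.93; s = √(1807544.93/14) = 359.319
Cutoffs: 435.733 ± 2.5·359.319 → [-462.6, 1334.0]
Outside: 1722 → excluded.
Retained (n=14): Σ = 4814, mean = 4814/14 = 343.857

344 ms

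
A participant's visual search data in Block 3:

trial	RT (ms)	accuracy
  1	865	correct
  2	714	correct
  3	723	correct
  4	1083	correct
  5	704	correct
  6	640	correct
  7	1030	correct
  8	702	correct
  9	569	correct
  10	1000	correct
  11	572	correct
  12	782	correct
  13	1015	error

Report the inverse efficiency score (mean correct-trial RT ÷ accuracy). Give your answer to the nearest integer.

847 ms

Correct trials (n=12): 865, 714, 723, 1083, 704, 640, 1030, 702, 569, 1000, 572, 782
Mean correct RT = 9384/12 = 782.0000 ms
Proportion correct = 12/13
IES = 782.0000 / (12/13) = 847.167 ms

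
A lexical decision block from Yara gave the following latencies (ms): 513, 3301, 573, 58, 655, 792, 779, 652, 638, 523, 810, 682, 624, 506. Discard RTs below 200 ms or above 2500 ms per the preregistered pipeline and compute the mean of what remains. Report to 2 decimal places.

Excluded: 58, 3301
Retained (n=12): Σ = 7747
Mean = 7747/12 = 645.5833

645.58 ms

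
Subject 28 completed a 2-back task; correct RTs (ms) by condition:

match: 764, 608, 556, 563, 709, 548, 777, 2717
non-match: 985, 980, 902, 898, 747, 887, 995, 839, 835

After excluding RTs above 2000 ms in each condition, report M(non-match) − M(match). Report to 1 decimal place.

match: exclude 2717
M(match) = 4525/7 = 646.429
M(non-match) = 8068/9 = 896.444
Difference = 896.444 − 646.429 = 250.016 ms

250.0 ms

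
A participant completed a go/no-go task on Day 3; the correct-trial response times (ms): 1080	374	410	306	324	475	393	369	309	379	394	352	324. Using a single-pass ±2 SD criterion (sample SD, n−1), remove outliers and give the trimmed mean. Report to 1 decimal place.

367.4 ms

n = 13, ΣRT = 5489, M = 422.231
Σ(x−M)² = 494836.31; s = √(494836.31/12) = 203.067
Cutoffs: 422.231 ± 2·203.067 → [16.1, 828.4]
Outside: 1080 → excluded.
Retained (n=12): Σ = 4409, mean = 4409/12 = 367.417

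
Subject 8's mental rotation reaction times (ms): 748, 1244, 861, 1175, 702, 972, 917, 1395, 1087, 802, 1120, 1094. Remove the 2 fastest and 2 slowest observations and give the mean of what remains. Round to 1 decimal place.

1003.5 ms

Sorted: 702, 748, 802, 861, 917, 972, 1087, 1094, 1120, 1175, 1244, 1395
Drop lowest 2 (702, 748) and highest 2 (1244, 1395)
Remaining (n=8): Σ = 8028, mean = 8028/8 = 1003.500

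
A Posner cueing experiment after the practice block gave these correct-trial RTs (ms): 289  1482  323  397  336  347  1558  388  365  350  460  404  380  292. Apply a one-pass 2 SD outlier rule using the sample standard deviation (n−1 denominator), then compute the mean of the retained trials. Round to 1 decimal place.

360.9 ms

n = 14, ΣRT = 7371, M = 526.500
Σ(x−M)² = 2332369.50; s = √(2332369.50/13) = 423.572
Cutoffs: 526.500 ± 2·423.572 → [-320.6, 1373.6]
Outside: 1482, 1558 → excluded.
Retained (n=12): Σ = 4331, mean = 4331/12 = 360.917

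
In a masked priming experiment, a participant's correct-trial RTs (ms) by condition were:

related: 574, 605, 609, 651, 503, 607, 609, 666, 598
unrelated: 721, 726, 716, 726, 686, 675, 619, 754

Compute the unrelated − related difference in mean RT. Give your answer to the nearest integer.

100 ms

M(related) = 5422/9 = 602.444
M(unrelated) = 5623/8 = 702.875
Difference = 702.875 − 602.444 = 100.431 ms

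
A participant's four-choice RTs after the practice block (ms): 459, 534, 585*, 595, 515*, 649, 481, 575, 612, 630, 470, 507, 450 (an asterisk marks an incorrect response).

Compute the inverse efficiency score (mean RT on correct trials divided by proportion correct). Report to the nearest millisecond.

Correct trials (n=11): 459, 534, 595, 649, 481, 575, 612, 630, 470, 507, 450
Mean correct RT = 5962/11 = 542.0000 ms
Proportion correct = 11/13
IES = 542.0000 / (11/13) = 640.545 ms

641 ms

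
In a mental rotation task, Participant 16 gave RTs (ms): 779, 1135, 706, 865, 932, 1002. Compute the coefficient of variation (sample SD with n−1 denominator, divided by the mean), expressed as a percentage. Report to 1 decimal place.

17.2%

n = 6, Σ = 5419, M = 903.1667
Σ(x−M)² = 120094.833; s = √(120094.833/5) = 154.9805
CV = 154.9805 / 903.1667 = 0.17160 = 17.160%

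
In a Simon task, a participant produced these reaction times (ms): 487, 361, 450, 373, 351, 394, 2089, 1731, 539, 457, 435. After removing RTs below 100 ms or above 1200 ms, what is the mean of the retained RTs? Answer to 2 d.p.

Excluded: 1731, 2089
Retained (n=9): Σ = 3847
Mean = 3847/9 = 427.4444

427.44 ms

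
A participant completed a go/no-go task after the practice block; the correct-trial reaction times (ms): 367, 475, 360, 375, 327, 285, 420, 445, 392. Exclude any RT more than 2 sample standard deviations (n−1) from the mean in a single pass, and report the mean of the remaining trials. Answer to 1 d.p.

382.9 ms

n = 9, ΣRT = 3446, M = 382.889
Σ(x−M)² = 27346.89; s = √(27346.89/8) = 58.467
Cutoffs: 382.889 ± 2·58.467 → [266.0, 499.8]
No RTs fall outside the cutoffs; all 9 retained. Mean = 3446/9 = 382.889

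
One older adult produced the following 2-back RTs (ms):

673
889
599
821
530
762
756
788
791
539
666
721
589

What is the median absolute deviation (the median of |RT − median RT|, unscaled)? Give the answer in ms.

70 ms

Sorted: 530, 539, 589, 599, 666, 673, 721, 756, 762, 788, 791, 821, 889 → median = 721
|x − 721|: 48, 168, 122, 100, 191, 41, 35, 67, 70, 182, 55, 0, 132
Sorted deviations: 0, 35, 41, 48, 55, 67, 70, 100, 122, 132, 168, 182, 191 → MAD = 70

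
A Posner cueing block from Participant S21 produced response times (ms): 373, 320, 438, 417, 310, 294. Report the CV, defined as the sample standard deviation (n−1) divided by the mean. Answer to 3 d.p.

n = 6, Σ = 2152, M = 358.6667
Σ(x−M)² = 17947.333; s = √(17947.333/5) = 59.9122
CV = 59.9122 / 358.6667 = 0.16704

0.167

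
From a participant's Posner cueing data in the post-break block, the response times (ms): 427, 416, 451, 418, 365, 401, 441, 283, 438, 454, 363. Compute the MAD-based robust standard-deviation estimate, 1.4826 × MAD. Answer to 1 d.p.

34.1 ms

Sorted: 283, 363, 365, 401, 416, 418, 427, 438, 441, 451, 454 → median = 418
|x − 418| sorted: 0, 2, 9, 17, 20, 23, 33, 36, 53, 55, 135 → MAD = 23
Robust SD ≈ 1.4826 × 23 = 34.100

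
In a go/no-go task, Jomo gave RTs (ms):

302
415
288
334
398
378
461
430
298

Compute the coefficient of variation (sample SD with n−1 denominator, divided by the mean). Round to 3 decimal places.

0.174

n = 9, Σ = 3304, M = 367.1111
Σ(x−M)² = 32506.889; s = √(32506.889/8) = 63.7445
CV = 63.7445 / 367.1111 = 0.17364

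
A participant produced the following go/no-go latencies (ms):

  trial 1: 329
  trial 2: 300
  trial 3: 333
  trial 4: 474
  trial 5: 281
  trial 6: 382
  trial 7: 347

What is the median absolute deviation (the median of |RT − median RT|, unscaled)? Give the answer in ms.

Sorted: 281, 300, 329, 333, 347, 382, 474 → median = 333
|x − 333|: 4, 33, 0, 141, 52, 49, 14
Sorted deviations: 0, 4, 14, 33, 49, 52, 141 → MAD = 33

33 ms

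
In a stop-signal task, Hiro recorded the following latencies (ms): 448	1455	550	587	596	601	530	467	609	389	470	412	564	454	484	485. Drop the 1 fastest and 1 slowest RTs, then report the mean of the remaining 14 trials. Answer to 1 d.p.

Sorted: 389, 412, 448, 454, 467, 470, 484, 485, 530, 550, 564, 587, 596, 601, 609, 1455
Drop lowest 1 (389) and highest 1 (1455)
Remaining (n=14): Σ = 7257, mean = 7257/14 = 518.357

518.4 ms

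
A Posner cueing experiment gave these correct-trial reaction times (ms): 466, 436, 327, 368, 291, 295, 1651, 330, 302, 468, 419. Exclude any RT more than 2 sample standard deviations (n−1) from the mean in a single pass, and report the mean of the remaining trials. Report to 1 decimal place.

370.2 ms

n = 11, ΣRT = 5353, M = 486.636
Σ(x−M)² = 1536836.55; s = √(1536836.55/10) = 392.025
Cutoffs: 486.636 ± 2·392.025 → [-297.4, 1270.7]
Outside: 1651 → excluded.
Retained (n=10): Σ = 3702, mean = 3702/10 = 370.200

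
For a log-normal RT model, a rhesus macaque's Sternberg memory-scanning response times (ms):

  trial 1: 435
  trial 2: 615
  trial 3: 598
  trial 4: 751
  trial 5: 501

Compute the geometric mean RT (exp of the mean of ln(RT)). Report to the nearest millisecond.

ln(RT): 6.0753, 6.4216, 6.3936, 6.6214, 6.2166
Mean ln(RT) = 31.7286/5 = 6.34571
Geometric mean = exp(6.34571) = 570.04 ms

570 ms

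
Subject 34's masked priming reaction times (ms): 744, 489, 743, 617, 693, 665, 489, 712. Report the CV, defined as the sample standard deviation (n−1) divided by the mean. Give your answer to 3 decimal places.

n = 8, Σ = 5152, M = 644.0000
Σ(x−M)² = 76046.000; s = √(76046.000/7) = 104.2291
CV = 104.2291 / 644.0000 = 0.16185

0.162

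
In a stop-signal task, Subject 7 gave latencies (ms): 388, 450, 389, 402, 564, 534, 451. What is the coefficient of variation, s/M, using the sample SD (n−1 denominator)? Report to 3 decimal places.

0.155

n = 7, Σ = 3178, M = 454.0000
Σ(x−M)² = 29810.000; s = √(29810.000/6) = 70.4864
CV = 70.4864 / 454.0000 = 0.15526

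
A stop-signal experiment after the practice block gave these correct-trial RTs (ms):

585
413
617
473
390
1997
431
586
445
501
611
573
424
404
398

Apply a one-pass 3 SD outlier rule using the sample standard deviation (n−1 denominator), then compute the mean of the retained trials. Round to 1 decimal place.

489.4 ms

n = 15, ΣRT = 8848, M = 589.867
Σ(x−M)² = 2219409.73; s = √(2219409.73/14) = 398.157
Cutoffs: 589.867 ± 3·398.157 → [-604.6, 1784.3]
Outside: 1997 → excluded.
Retained (n=14): Σ = 6851, mean = 6851/14 = 489.357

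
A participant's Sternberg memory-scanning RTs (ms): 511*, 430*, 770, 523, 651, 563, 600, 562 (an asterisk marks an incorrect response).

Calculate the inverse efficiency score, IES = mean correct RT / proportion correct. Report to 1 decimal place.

815.3 ms

Correct trials (n=6): 770, 523, 651, 563, 600, 562
Mean correct RT = 3669/6 = 611.5000 ms
Proportion correct = 6/8
IES = 611.5000 / (6/8) = 815.333 ms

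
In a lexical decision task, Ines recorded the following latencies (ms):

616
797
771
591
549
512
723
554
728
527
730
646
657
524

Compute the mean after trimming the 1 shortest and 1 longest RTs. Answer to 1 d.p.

634.7 ms

Sorted: 512, 524, 527, 549, 554, 591, 616, 646, 657, 723, 728, 730, 771, 797
Drop lowest 1 (512) and highest 1 (797)
Remaining (n=12): Σ = 7616, mean = 7616/12 = 634.667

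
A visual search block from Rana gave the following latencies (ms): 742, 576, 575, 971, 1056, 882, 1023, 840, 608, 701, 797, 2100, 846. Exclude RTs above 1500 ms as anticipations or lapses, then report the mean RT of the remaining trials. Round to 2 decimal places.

801.42 ms

Excluded: 2100
Retained (n=12): Σ = 9617
Mean = 9617/12 = 801.4167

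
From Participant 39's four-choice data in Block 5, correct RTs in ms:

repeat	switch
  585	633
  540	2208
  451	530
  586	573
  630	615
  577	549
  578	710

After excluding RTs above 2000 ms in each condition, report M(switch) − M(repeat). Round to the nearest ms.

switch: exclude 2208
M(repeat) = 3947/7 = 563.857
M(switch) = 3610/6 = 601.667
Difference = 601.667 − 563.857 = 37.810 ms

38 ms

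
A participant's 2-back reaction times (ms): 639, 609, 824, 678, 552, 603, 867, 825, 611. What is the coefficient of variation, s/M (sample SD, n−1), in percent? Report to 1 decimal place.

17.0%

n = 9, Σ = 6208, M = 689.7778
Σ(x−M)² = 109669.556; s = √(109669.556/8) = 117.0841
CV = 117.0841 / 689.7778 = 0.16974 = 16.974%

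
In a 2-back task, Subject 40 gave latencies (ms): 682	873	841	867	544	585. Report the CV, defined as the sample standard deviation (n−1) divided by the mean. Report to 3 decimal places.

0.202

n = 6, Σ = 4392, M = 732.0000
Σ(x−M)² = 109440.000; s = √(109440.000/5) = 147.9459
CV = 147.9459 / 732.0000 = 0.20211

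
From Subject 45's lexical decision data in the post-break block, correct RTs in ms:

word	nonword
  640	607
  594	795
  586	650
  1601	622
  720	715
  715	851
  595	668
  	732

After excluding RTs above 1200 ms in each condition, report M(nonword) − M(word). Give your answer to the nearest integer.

word: exclude 1601
M(word) = 3850/6 = 641.667
M(nonword) = 5640/8 = 705.000
Difference = 705.000 − 641.667 = 63.333 ms

63 ms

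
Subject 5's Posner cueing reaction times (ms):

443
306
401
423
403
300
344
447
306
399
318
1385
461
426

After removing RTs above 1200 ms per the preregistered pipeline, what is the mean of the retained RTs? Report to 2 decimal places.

382.85 ms

Excluded: 1385
Retained (n=13): Σ = 4977
Mean = 4977/13 = 382.8462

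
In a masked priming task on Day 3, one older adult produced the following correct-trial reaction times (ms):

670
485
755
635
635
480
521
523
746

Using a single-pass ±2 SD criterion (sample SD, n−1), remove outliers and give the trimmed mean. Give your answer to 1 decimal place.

n = 9, ΣRT = 5450, M = 605.556
Σ(x−M)² = 92208.22; s = √(92208.22/8) = 107.359
Cutoffs: 605.556 ± 2·107.359 → [390.8, 820.3]
No RTs fall outside the cutoffs; all 9 retained. Mean = 5450/9 = 605.556

605.6 ms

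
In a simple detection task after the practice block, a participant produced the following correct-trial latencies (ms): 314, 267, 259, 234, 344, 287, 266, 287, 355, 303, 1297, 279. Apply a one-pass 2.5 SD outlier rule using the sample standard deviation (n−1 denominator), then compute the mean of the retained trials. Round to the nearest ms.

n = 12, ΣRT = 4492, M = 374.333
Σ(x−M)² = 941930.67; s = √(941930.67/11) = 292.626
Cutoffs: 374.333 ± 2.5·292.626 → [-357.2, 1105.9]
Outside: 1297 → excluded.
Retained (n=11): Σ = 3195, mean = 3195/11 = 290.455

290 ms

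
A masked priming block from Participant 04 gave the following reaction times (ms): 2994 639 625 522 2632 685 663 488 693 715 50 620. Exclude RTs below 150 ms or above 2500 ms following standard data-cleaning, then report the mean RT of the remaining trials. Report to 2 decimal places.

627.78 ms

Excluded: 50, 2632, 2994
Retained (n=9): Σ = 5650
Mean = 5650/9 = 627.7778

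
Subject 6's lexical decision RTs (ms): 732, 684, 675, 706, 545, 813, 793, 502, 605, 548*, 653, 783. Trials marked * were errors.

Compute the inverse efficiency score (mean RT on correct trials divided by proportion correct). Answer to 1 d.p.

Correct trials (n=11): 732, 684, 675, 706, 545, 813, 793, 502, 605, 653, 783
Mean correct RT = 7491/11 = 681.0000 ms
Proportion correct = 11/12
IES = 681.0000 / (11/12) = 742.909 ms

742.9 ms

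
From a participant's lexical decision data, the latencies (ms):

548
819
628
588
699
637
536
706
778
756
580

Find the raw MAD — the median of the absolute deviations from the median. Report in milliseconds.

Sorted: 536, 548, 580, 588, 628, 637, 699, 706, 756, 778, 819 → median = 637
|x − 637|: 89, 182, 9, 49, 62, 0, 101, 69, 141, 119, 57
Sorted deviations: 0, 9, 49, 57, 62, 69, 89, 101, 119, 141, 182 → MAD = 69

69 ms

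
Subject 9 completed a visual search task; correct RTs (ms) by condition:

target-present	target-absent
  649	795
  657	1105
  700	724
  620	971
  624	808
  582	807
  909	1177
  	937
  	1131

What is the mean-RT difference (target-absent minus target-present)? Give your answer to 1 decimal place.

M(target-present) = 4741/7 = 677.286
M(target-absent) = 8455/9 = 939.444
Difference = 939.444 − 677.286 = 262.159 ms

262.2 ms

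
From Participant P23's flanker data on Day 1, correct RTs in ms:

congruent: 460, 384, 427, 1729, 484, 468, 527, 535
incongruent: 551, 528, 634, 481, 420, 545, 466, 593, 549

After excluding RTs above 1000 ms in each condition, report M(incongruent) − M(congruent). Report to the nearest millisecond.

60 ms

congruent: exclude 1729
M(congruent) = 3285/7 = 469.286
M(incongruent) = 4767/9 = 529.667
Difference = 529.667 − 469.286 = 60.381 ms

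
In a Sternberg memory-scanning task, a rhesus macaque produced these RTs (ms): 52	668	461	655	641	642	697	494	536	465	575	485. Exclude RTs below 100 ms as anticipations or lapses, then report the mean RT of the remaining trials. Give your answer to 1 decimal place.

Excluded: 52
Retained (n=11): Σ = 6319
Mean = 6319/11 = 574.4545

574.5 ms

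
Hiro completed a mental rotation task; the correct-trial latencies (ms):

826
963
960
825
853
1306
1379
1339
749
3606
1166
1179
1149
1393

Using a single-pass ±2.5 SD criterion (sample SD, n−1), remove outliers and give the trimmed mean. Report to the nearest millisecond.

n = 14, ΣRT = 17693, M = 1263.786
Σ(x−M)² = 6554000.36; s = √(6554000.36/13) = 710.038
Cutoffs: 1263.786 ± 2.5·710.038 → [-511.3, 3038.9]
Outside: 3606 → excluded.
Retained (n=13): Σ = 14087, mean = 14087/13 = 1083.615

1084 ms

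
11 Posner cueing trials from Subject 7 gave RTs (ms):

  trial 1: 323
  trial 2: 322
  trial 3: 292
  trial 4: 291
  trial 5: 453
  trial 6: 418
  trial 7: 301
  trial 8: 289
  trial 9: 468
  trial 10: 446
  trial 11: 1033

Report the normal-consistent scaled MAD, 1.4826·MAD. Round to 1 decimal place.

Sorted: 289, 291, 292, 301, 322, 323, 418, 446, 453, 468, 1033 → median = 323
|x − 323| sorted: 0, 1, 22, 31, 32, 34, 95, 123, 130, 145, 710 → MAD = 34
Robust SD ≈ 1.4826 × 34 = 50.408

50.4 ms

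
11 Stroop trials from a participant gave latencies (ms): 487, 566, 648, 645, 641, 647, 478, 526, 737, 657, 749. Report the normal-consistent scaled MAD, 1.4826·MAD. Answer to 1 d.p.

117.1 ms

Sorted: 478, 487, 526, 566, 641, 645, 647, 648, 657, 737, 749 → median = 645
|x − 645| sorted: 0, 2, 3, 4, 12, 79, 92, 104, 119, 158, 167 → MAD = 79
Robust SD ≈ 1.4826 × 79 = 117.125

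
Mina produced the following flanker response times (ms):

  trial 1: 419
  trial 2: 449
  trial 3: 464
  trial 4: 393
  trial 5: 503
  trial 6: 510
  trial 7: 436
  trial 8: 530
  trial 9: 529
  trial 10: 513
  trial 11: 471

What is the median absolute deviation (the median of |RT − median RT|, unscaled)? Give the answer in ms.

Sorted: 393, 419, 436, 449, 464, 471, 503, 510, 513, 529, 530 → median = 471
|x − 471|: 52, 22, 7, 78, 32, 39, 35, 59, 58, 42, 0
Sorted deviations: 0, 7, 22, 32, 35, 39, 42, 52, 58, 59, 78 → MAD = 39

39 ms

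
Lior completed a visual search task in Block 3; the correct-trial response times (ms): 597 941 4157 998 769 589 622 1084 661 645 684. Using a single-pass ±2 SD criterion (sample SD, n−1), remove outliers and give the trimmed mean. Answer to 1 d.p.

759.0 ms

n = 11, ΣRT = 11747, M = 1067.909
Σ(x−M)² = 10794838.91; s = √(10794838.91/10) = 1038.982
Cutoffs: 1067.909 ± 2·1038.982 → [-1010.1, 3145.9]
Outside: 4157 → excluded.
Retained (n=10): Σ = 7590, mean = 7590/10 = 759.000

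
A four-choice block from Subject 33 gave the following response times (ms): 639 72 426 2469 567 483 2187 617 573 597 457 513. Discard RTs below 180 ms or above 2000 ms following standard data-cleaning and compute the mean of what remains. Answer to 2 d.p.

Excluded: 72, 2187, 2469
Retained (n=9): Σ = 4872
Mean = 4872/9 = 541.3333

541.33 ms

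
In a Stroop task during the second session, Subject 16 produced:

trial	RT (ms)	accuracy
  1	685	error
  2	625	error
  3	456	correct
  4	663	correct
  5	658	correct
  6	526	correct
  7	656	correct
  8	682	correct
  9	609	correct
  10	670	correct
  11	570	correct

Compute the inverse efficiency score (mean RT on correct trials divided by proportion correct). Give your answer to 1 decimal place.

745.6 ms

Correct trials (n=9): 456, 663, 658, 526, 656, 682, 609, 670, 570
Mean correct RT = 5490/9 = 610.0000 ms
Proportion correct = 9/11
IES = 610.0000 / (9/11) = 745.556 ms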